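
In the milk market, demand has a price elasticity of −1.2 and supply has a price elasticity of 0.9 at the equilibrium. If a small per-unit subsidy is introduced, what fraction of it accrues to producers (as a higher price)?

For a small subsidy around the equilibrium, the benefit split depends on the relative slopes, which at a point are proportional to the elasticities.
Buyer share = εs/(εs + |εd|) = 0.9/(0.9 + 1.2) = 3/7; seller share = |εd|/(εs + |εd|) = 4/7.
So producers capture 4/7 of the subsidy.

Producer share = 4/7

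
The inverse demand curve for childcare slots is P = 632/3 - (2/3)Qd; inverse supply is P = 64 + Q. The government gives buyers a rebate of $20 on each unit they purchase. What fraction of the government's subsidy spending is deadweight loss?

DWL / government spending = 0.06

Pre-subsidy: 632/3 - (2/3)Q = 64 + Q gives Q* = 88 and P* = 152.
With the rebate, buyers effectively pay Pb = Ps − 20, where Ps is the price sellers receive.
On the curves, Pb = 632/3 - (2/3)Q and Ps = 64 + Q; the wedge Ps − Pb = 20 gives 64 + Q − (632/3 - (2/3)Q) = 20, so Q' = 100.
Then Pb = 632/3 − (2/3)·100 = 144 and Ps = 64 + 1·100 = 164.
ΔCS = ½(88 + 100)(152 − 144) = 752; ΔPS = ½(88 + 100)(164 − 152) = 1128.
Government spending = 20 × 100 = 2000.
DWL = ½ × 20 × (100 − 88) = 120; fraction = 120 / 2000 = 0.06.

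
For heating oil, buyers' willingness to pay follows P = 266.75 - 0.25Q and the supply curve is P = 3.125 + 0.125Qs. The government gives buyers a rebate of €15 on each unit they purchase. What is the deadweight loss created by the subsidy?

Deadweight loss = €300

Pre-subsidy: 266.75 - 0.25Q = 3.125 + 0.125Q gives Q* = 703 and P* = 91.
With the rebate, buyers effectively pay Pb = Ps − 15, where Ps is the price sellers receive.
On the curves, Pb = 266.75 - 0.25Q and Ps = 3.125 + 0.125Q; the wedge Ps − Pb = 15 gives 3.125 + 0.125Q − (266.75 - 0.25Q) = 15, so Q' = 743.
Then Pb = 266.75 − 0.25·743 = 81 and Ps = 3.125 + 0.125·743 = 96.
The subsidy expands output by 743 − 703 = 40 past the efficient level; on those units the gap between marginal cost and willingness to pay runs from 0 up to 15.
DWL = ½ × 15 × 40 = 300.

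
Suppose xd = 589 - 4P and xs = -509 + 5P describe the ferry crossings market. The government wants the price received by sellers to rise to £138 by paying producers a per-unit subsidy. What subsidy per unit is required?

Required subsidy s = £36 per unit

At a seller price of 138, quantity supplied is -509 + 5·138 = 181.
Buyers absorb 181 only when they pay Pb with 589 − 4·Pb = 181, i.e. Pb = 102.
s = Ps − Pb = 138 − 102 = 36.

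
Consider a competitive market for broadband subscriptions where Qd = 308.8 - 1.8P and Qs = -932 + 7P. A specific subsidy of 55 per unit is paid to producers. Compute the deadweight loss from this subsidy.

Deadweight loss = 2165.625

Pre-subsidy: 308.8 - 1.8P = -932 + 7P gives P* = 141, Q* = 55.
With the subsidy, sellers receive Ps = Pb + 55 for each unit, where Pb is the price buyers pay.
Supply in terms of Pb becomes Qs = -932 + 7(Pb + 55) = -547 + 7Pb. Setting this equal to demand: 308.8 - 1.8Pb = -547 + 7Pb, so Pb = 97.25.
Sellers receive Ps = 97.25 + 55 = 152.25; Q' = 308.8 − 1.8·97.25 = 133.75.
The subsidy expands output by 133.75 − 55 = 78.75 past the efficient level; on those units the gap between marginal cost and willingness to pay runs from 0 up to 55.
DWL = ½ × 55 × 78.75 = 2165.625.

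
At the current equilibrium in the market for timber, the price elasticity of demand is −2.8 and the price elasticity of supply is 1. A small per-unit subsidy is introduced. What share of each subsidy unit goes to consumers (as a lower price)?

For a small subsidy around the equilibrium, the benefit split depends on the relative slopes, which at a point are proportional to the elasticities.
Buyer share = εs/(εs + |εd|) = 1/(1 + 2.8) = 5/19; seller share = |εd|/(εs + |εd|) = 14/19.

Consumer share = 5/19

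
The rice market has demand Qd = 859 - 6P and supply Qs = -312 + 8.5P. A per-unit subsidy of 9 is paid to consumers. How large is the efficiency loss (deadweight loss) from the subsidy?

Deadweight loss = 4131/29

Pre-subsidy: 859 - 6P = -312 + 8.5P gives P* = 2342/29, Q* = 10859/29.
With the rebate, buyers effectively pay Pb = Ps − 9, where Ps is the price sellers receive.
Demand in terms of Ps becomes Qd = 859 − 6(Ps − 9) = 913 - 6Ps. Setting this equal to supply: 913 - 6Ps = -312 + 8.5Ps, so Ps = 2450/29.
Buyers pay Pb = 2450/29 − 9 = 2189/29; Q' = -312 + 8.5·(2450/29) = 11777/29.
The subsidy expands output by 11777/29 − 10859/29 = 918/29 past the efficient level; on those units the gap between marginal cost and willingness to pay runs from 0 up to 9.
DWL = ½ × 9 × 918/29 = 4131/29.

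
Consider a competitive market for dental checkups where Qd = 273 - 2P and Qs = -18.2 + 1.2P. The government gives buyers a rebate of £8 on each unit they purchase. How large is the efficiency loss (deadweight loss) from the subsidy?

Pre-subsidy: 273 - 2P = -18.2 + 1.2P gives P* = 91, Q* = 91.
With the rebate, buyers effectively pay Pb = Ps − 8, where Ps is the price sellers receive.
Demand in terms of Ps becomes Qd = 273 − 2(Ps − 8) = 289 - 2Ps. Setting this equal to supply: 289 - 2Ps = -18.2 + 1.2Ps, so Ps = 96.
Buyers pay Pb = 96 − 8 = 88; Q' = -18.2 + 1.2·96 = 97.
The subsidy expands output by 97 − 91 = 6 past the efficient level; on those units the gap between marginal cost and willingness to pay runs from 0 up to 8.
DWL = ½ × 8 × 6 = 24.

Deadweight loss = £24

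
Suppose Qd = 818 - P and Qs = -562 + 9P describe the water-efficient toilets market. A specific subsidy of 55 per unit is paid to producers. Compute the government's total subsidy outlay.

Pre-subsidy: 818 - P = -562 + 9P gives P* = 138, Q* = 680.
With the subsidy, sellers receive Ps = Pb + 55 for each unit, where Pb is the price buyers pay.
Supply in terms of Pb becomes Qs = -562 + 9(Pb + 55) = -67 + 9Pb. Setting this equal to demand: 818 - Pb = -67 + 9Pb, so Pb = 88.5.
Sellers receive Ps = 88.5 + 55 = 143.5; Q' = 818 − 1·88.5 = 729.5.
Government outlay = subsidy × quantity = 55 × 729.5 = 40122.5.

Government cost = 40122.5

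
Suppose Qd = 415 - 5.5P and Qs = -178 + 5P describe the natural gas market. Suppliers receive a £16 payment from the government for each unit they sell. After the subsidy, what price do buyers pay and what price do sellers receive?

Buyers pay 342/7; sellers receive 454/7

Pre-subsidy: 415 - 5.5P = -178 + 5P gives P* = 1186/21, Q* = 2192/21.
With the subsidy, sellers receive Ps = Pb + 16 for each unit, where Pb is the price buyers pay.
Supply in terms of Pb becomes Qs = -178 + 5(Pb + 16) = -98 + 5Pb. Setting this equal to demand: 415 - 5.5Pb = -98 + 5Pb, so Pb = 342/7.
Sellers receive Ps = 342/7 + 16 = 454/7; Q' = 415 − 5.5·(342/7) = 1024/7.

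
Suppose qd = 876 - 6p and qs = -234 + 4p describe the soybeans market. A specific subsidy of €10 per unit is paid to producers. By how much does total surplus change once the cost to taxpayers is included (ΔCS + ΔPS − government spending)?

Pre-subsidy: 876 - 6p = -234 + 4p gives p* = 111, q* = 210.
With the subsidy, sellers receive ps = pb + 10 for each unit, where pb is the price buyers pay.
Supply in terms of pb becomes qs = -234 + 4(pb + 10) = -194 + 4pb. Setting this equal to demand: 876 - 6pb = -194 + 4pb, so pb = 107.
Sellers receive ps = 107 + 10 = 117; q' = 876 − 6·107 = 234.
ΔCS = ½(210 + 234)(111 − 107) = 888; ΔPS = ½(210 + 234)(117 − 111) = 1332.
Government spending = 10 × 234 = 2340.
Net change = 888 + 1332 − 2340 = -120. The loss equals the DWL triangle ½·10·24.

Net change in total surplus = -€120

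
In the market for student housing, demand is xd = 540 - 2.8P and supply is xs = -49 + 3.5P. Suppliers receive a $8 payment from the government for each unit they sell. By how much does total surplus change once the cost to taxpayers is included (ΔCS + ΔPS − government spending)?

Pre-subsidy: 540 - 2.8P = -49 + 3.5P gives P* = 5890/63, x* = 2504/9.
With the subsidy, sellers receive Ps = Pb + 8 for each unit, where Pb is the price buyers pay.
Supply in terms of Pb becomes xs = -49 + 3.5(Pb + 8) = -21 + 3.5Pb. Setting this equal to demand: 540 - 2.8Pb = -21 + 3.5Pb, so Pb = 1870/21.
Sellers receive Ps = 1870/21 + 8 = 2038/21; x' = 540 − 2.8·(1870/21) = 872/3.
ΔCS = ½(2504/9 + 872/3)(5890/63 − 1870/21) = 102400/81; ΔPS = ½(2504/9 + 872/3)(2038/21 − 5890/63) = 81920/81.
Government spending = 8 × 872/3 = 6976/3.
Net change = 102400/81 + 81920/81 − 6976/3 = -448/9. The loss equals the DWL triangle ½·8·112/9.

Net change in total surplus = -448/9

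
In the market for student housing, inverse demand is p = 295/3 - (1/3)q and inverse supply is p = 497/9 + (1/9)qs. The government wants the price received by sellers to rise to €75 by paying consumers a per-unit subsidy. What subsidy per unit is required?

At a seller price of 75, quantity supplied is -497 + 9·75 = 178.
Buyers absorb 178 only when they pay pb = 295/3 − (1/3)·178 = 39.
s = ps − pb = 75 − 39 = 36.

Required subsidy s = €36 per unit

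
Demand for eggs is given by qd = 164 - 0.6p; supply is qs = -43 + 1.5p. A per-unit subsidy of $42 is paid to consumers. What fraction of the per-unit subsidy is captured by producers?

Pre-subsidy: 164 - 0.6p = -43 + 1.5p gives p* = 690/7, q* = 734/7.
With the rebate, buyers effectively pay pb = ps − 42, where ps is the price sellers receive.
Demand in terms of ps becomes qd = 164 − 0.6(ps − 42) = 189.2 - 0.6ps. Setting this equal to supply: 189.2 - 0.6ps = -43 + 1.5ps, so ps = 774/7.
Buyers pay pb = 774/7 − 42 = 480/7; q' = -43 + 1.5·(774/7) = 860/7.
Buyers' price falls by p* − pb = 690/7 − 480/7 = 30; sellers' price rises by ps − p* = 774/7 − 690/7 = 12.
So producers capture 12/42 = 2/7 of each unit of subsidy.

Producer share = 2/7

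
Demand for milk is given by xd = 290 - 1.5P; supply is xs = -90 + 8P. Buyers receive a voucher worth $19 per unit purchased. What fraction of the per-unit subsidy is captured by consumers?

Consumer share = 16/19

Pre-subsidy: 290 - 1.5P = -90 + 8P gives P* = 40, x* = 230.
With the rebate, buyers effectively pay Pb = Ps − 19, where Ps is the price sellers receive.
Demand in terms of Ps becomes xd = 290 − 1.5(Ps − 19) = 318.5 - 1.5Ps. Setting this equal to supply: 318.5 - 1.5Ps = -90 + 8Ps, so Ps = 43.
Buyers pay Pb = 43 − 19 = 24; x' = -90 + 8·43 = 254.
Buyers' price falls by P* − Pb = 40 − 24 = 16; sellers' price rises by Ps − P* = 43 − 40 = 3.
So consumers capture 16/19 = 16/19 of each unit of subsidy.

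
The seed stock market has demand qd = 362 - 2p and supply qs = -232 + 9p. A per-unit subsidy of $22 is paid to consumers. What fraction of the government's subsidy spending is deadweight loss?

Pre-subsidy: 362 - 2p = -232 + 9p gives p* = 54, q* = 254.
With the rebate, buyers effectively pay pb = ps − 22, where ps is the price sellers receive.
Demand in terms of ps becomes qd = 362 − 2(ps − 22) = 406 - 2ps. Setting this equal to supply: 406 - 2ps = -232 + 9ps, so ps = 58.
Buyers pay pb = 58 − 22 = 36; q' = -232 + 9·58 = 290.
ΔCS = ½(254 + 290)(54 − 36) = 4896; ΔPS = ½(254 + 290)(58 − 54) = 1088.
Government spending = 22 × 290 = 6380.
DWL = ½ × 22 × (290 − 254) = 396; fraction = 396 / 6380 = 9/145.

DWL / government spending = 9/145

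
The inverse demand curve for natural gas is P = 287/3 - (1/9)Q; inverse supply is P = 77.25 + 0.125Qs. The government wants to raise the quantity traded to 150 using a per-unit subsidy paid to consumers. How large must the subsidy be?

Required subsidy s = 17 per unit

At Q = 150, from the demand curve buyers pay Pb = 287/3 − (1/9)·150 = 79; from the supply curve sellers need Ps = 77.25 + 0.125·150 = 96.
The subsidy must fill the gap: s = Ps − Pb = 96 − 79 = 17.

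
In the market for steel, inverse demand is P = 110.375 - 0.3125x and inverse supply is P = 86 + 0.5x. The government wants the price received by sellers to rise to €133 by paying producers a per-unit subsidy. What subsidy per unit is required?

Required subsidy s = €52 per unit

At a seller price of 133, quantity supplied is -172 + 2·133 = 94.
Buyers absorb 94 only when they pay Pb = 110.375 − 0.3125·94 = 81.
s = Ps − Pb = 133 − 81 = 52.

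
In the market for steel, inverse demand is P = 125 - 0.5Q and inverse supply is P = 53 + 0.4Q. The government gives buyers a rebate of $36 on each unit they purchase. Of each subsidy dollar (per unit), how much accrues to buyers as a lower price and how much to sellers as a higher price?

Buyers gain $20 per unit; sellers gain $16 per unit

Pre-subsidy: 125 - 0.5Q = 53 + 0.4Q gives Q* = 80 and P* = 85.
With the rebate, buyers effectively pay Pb = Ps − 36, where Ps is the price sellers receive.
On the curves, Pb = 125 - 0.5Q and Ps = 53 + 0.4Q; the wedge Ps − Pb = 36 gives 53 + 0.4Q − (125 - 0.5Q) = 36, so Q' = 120.
Then Pb = 125 − 0.5·120 = 65 and Ps = 53 + 0.4·120 = 101.
Buyers' price falls by P* − Pb = 85 − 65 = 20; sellers' price rises by Ps − P* = 101 − 85 = 16.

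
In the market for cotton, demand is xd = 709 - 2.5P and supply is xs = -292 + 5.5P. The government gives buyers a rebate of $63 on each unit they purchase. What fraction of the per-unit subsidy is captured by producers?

Producer share = 0.3125

Pre-subsidy: 709 - 2.5P = -292 + 5.5P gives P* = 125.125, x* = 396.1875.
With the rebate, buyers effectively pay Pb = Ps − 63, where Ps is the price sellers receive.
Demand in terms of Ps becomes xd = 709 − 2.5(Ps − 63) = 866.5 - 2.5Ps. Setting this equal to supply: 866.5 - 2.5Ps = -292 + 5.5Ps, so Ps = 144.8125.
Buyers pay Pb = 144.8125 − 63 = 81.8125; x' = -292 + 5.5·144.8125 = 504.46875.
Buyers' price falls by P* − Pb = 125.125 − 81.8125 = 43.3125; sellers' price rises by Ps − P* = 144.8125 − 125.125 = 19.6875.
So producers capture 19.6875/63 = 0.3125 of each unit of subsidy.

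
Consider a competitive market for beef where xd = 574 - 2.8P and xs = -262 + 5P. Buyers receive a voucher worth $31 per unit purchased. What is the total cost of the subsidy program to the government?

Pre-subsidy: 574 - 2.8P = -262 + 5P gives P* = 4180/39, x* = 10682/39.
With the rebate, buyers effectively pay Pb = Ps − 31, where Ps is the price sellers receive.
Demand in terms of Ps becomes xd = 574 − 2.8(Ps − 31) = 660.8 - 2.8Ps. Setting this equal to supply: 660.8 - 2.8Ps = -262 + 5Ps, so Ps = 1538/13.
Buyers pay Pb = 1538/13 − 31 = 1135/13; x' = -262 + 5·(1538/13) = 4284/13.
Government outlay = subsidy × quantity = 31 × 4284/13 = 132804/13.

Government cost = 132804/13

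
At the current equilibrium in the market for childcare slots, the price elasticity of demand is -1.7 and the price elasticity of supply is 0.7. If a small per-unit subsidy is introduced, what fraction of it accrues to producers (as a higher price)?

Producer share = 17/24

For a small subsidy around the equilibrium, the benefit split depends on the relative slopes, which at a point are proportional to the elasticities.
Buyer share = εs/(εs + |εd|) = 0.7/(0.7 + 1.7) = 7/24; seller share = |εd|/(εs + |εd|) = 17/24.
So producers capture 17/24 of the subsidy.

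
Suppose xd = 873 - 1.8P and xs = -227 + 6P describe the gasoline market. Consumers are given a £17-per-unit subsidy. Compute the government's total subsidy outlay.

Government cost = 142035/13

Pre-subsidy: 873 - 1.8P = -227 + 6P gives P* = 5500/39, x* = 8049/13.
With the rebate, buyers effectively pay Pb = Ps − 17, where Ps is the price sellers receive.
Demand in terms of Ps becomes xd = 873 − 1.8(Ps − 17) = 903.6 - 1.8Ps. Setting this equal to supply: 903.6 - 1.8Ps = -227 + 6Ps, so Ps = 5653/39.
Buyers pay Pb = 5653/39 − 17 = 4990/39; x' = -227 + 6·(5653/39) = 8355/13.
Government outlay = subsidy × quantity = 17 × 8355/13 = 142035/13.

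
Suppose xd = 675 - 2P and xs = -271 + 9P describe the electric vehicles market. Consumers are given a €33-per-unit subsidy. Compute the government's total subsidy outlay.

Government cost = €18381

Pre-subsidy: 675 - 2P = -271 + 9P gives P* = 86, x* = 503.
With the rebate, buyers effectively pay Pb = Ps − 33, where Ps is the price sellers receive.
Demand in terms of Ps becomes xd = 675 − 2(Ps − 33) = 741 - 2Ps. Setting this equal to supply: 741 - 2Ps = -271 + 9Ps, so Ps = 92.
Buyers pay Pb = 92 − 33 = 59; x' = -271 + 9·92 = 557.
Government outlay = subsidy × quantity = 33 × 557 = 18381.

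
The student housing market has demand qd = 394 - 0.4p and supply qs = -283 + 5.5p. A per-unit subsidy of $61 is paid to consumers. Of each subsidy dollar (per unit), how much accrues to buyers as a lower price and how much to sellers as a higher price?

Buyers gain 3355/59 per unit; sellers gain 244/59 per unit

Pre-subsidy: 394 - 0.4p = -283 + 5.5p gives p* = 6770/59, q* = 20538/59.
With the rebate, buyers effectively pay pb = ps − 61, where ps is the price sellers receive.
Demand in terms of ps becomes qd = 394 − 0.4(ps − 61) = 418.4 - 0.4ps. Setting this equal to supply: 418.4 - 0.4ps = -283 + 5.5ps, so ps = 7014/59.
Buyers pay pb = 7014/59 − 61 = 3415/59; q' = -283 + 5.5·(7014/59) = 21880/59.
Buyers' price falls by p* − pb = 6770/59 − 3415/59 = 3355/59; sellers' price rises by ps − p* = 7014/59 − 6770/59 = 244/59.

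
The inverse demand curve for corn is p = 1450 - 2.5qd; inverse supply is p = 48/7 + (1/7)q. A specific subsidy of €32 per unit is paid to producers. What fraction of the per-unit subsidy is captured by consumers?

Consumer share = 35/37

Pre-subsidy: 1450 - 2.5q = 48/7 + (1/7)q gives q* = 20204/37 and p* = 3140/37.
With the subsidy, sellers receive ps = pb + 32 for each unit, where pb is the price buyers pay.
On the curves, pb = 1450 - 2.5q and ps = 48/7 + (1/7)q; the wedge ps − pb = 32 gives 48/7 + (1/7)q − (1450 - 2.5q) = 32, so q' = 20652/37.
Then pb = 1450 − 2.5·(20652/37) = 2020/37 and ps = 48/7 + (1/7)·(20652/37) = 3204/37.
Buyers' price falls by p* − pb = 3140/37 − 2020/37 = 1120/37; sellers' price rises by ps − p* = 3204/37 − 3140/37 = 64/37.
So consumers capture (1120/37)/32 = 35/37 of each unit of subsidy.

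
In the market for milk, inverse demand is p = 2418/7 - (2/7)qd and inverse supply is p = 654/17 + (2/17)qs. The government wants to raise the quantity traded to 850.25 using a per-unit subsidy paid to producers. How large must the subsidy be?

At q = 850.25, from the demand curve buyers pay pb = 2418/7 − (2/7)·850.25 = 102.5; from the supply curve sellers need ps = 654/17 + (2/17)·850.25 = 138.5.
The subsidy must fill the gap: s = ps − pb = 138.5 − 102.5 = 36.

Required subsidy s = 36 per unit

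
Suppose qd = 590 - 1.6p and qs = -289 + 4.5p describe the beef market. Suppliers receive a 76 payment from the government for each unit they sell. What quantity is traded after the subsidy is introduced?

Pre-subsidy: 590 - 1.6p = -289 + 4.5p gives p* = 8790/61, q* = 21926/61.
With the subsidy, sellers receive ps = pb + 76 for each unit, where pb is the price buyers pay.
Supply in terms of pb becomes qs = -289 + 4.5(pb + 76) = 53 + 4.5pb. Setting this equal to demand: 590 - 1.6pb = 53 + 4.5pb, so pb = 5370/61.
Sellers receive ps = 5370/61 + 76 = 10006/61; q' = 590 − 1.6·(5370/61) = 27398/61.

q' = 27398/61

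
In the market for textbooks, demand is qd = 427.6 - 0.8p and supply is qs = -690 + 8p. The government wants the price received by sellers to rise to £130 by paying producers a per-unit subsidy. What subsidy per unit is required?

Required subsidy s = £33 per unit

At a seller price of 130, quantity supplied is -690 + 8·130 = 350.
Buyers absorb 350 only when they pay pb with 427.6 − 0.8·pb = 350, i.e. pb = 97.
s = ps − pb = 130 − 97 = 33.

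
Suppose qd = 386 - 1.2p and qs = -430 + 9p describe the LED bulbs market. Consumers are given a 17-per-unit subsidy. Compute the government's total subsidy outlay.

Government cost = 5236

Pre-subsidy: 386 - 1.2p = -430 + 9p gives p* = 80, q* = 290.
With the rebate, buyers effectively pay pb = ps − 17, where ps is the price sellers receive.
Demand in terms of ps becomes qd = 386 − 1.2(ps − 17) = 406.4 - 1.2ps. Setting this equal to supply: 406.4 - 1.2ps = -430 + 9ps, so ps = 82.
Buyers pay pb = 82 − 17 = 65; q' = -430 + 9·82 = 308.
Government outlay = subsidy × quantity = 17 × 308 = 5236.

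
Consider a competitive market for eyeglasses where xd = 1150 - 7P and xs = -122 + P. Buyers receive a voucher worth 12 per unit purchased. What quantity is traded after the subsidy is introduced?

Pre-subsidy: 1150 - 7P = -122 + P gives P* = 159, x* = 37.
With the rebate, buyers effectively pay Pb = Ps − 12, where Ps is the price sellers receive.
Demand in terms of Ps becomes xd = 1150 − 7(Ps − 12) = 1234 - 7Ps. Setting this equal to supply: 1234 - 7Ps = -122 + Ps, so Ps = 169.5.
Buyers pay Pb = 169.5 − 12 = 157.5; x' = -122 + 1·169.5 = 47.5.

x' = 47.5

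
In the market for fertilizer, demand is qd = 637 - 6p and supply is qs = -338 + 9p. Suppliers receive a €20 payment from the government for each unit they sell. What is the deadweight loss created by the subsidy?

Deadweight loss = €720

Pre-subsidy: 637 - 6p = -338 + 9p gives p* = 65, q* = 247.
With the subsidy, sellers receive ps = pb + 20 for each unit, where pb is the price buyers pay.
Supply in terms of pb becomes qs = -338 + 9(pb + 20) = -158 + 9pb. Setting this equal to demand: 637 - 6pb = -158 + 9pb, so pb = 53.
Sellers receive ps = 53 + 20 = 73; q' = 637 − 6·53 = 319.
The subsidy expands output by 319 − 247 = 72 past the efficient level; on those units the gap between marginal cost and willingness to pay runs from 0 up to 20.
DWL = ½ × 20 × 72 = 720.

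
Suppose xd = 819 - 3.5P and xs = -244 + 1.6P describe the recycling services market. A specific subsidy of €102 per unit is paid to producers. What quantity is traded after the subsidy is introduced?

Pre-subsidy: 819 - 3.5P = -244 + 1.6P gives P* = 10630/51, x* = 4564/51.
With the subsidy, sellers receive Ps = Pb + 102 for each unit, where Pb is the price buyers pay.
Supply in terms of Pb becomes xs = -244 + 1.6(Pb + 102) = -80.8 + 1.6Pb. Setting this equal to demand: 819 - 3.5Pb = -80.8 + 1.6Pb, so Pb = 8998/51.
Sellers receive Ps = 8998/51 + 102 = 14200/51; x' = 819 − 3.5·(8998/51) = 10276/51.

x' = 10276/51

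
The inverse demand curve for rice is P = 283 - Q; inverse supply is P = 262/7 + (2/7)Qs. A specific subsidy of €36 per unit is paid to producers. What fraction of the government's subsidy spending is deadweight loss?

DWL / government spending = 14/219

Pre-subsidy: 283 - Q = 262/7 + (2/7)Q gives Q* = 191 and P* = 92.
With the subsidy, sellers receive Ps = Pb + 36 for each unit, where Pb is the price buyers pay.
On the curves, Pb = 283 - Q and Ps = 262/7 + (2/7)Q; the wedge Ps − Pb = 36 gives 262/7 + (2/7)Q − (283 - Q) = 36, so Q' = 219.
Then Pb = 283 − 1·219 = 64 and Ps = 262/7 + (2/7)·219 = 100.
ΔCS = ½(191 + 219)(92 − 64) = 5740; ΔPS = ½(191 + 219)(100 − 92) = 1640.
Government spending = 36 × 219 = 7884.
DWL = ½ × 36 × (219 − 191) = 504; fraction = 504 / 7884 = 14/219.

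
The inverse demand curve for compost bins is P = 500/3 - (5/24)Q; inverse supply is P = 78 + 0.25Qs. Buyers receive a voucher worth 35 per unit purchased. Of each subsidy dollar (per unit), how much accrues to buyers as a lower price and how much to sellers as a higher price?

Pre-subsidy: 500/3 - (5/24)Q = 78 + 0.25Q gives Q* = 2128/11 and P* = 1390/11.
With the rebate, buyers effectively pay Pb = Ps − 35, where Ps is the price sellers receive.
On the curves, Pb = 500/3 - (5/24)Q and Ps = 78 + 0.25Q; the wedge Ps − Pb = 35 gives 78 + 0.25Q − (500/3 - (5/24)Q) = 35, so Q' = 2968/11.
Then Pb = 500/3 − (5/24)·(2968/11) = 1215/11 and Ps = 78 + 0.25·(2968/11) = 1600/11.
Buyers' price falls by P* − Pb = 1390/11 − 1215/11 = 175/11; sellers' price rises by Ps − P* = 1600/11 − 1390/11 = 210/11.

Buyers gain 175/11 per unit; sellers gain 210/11 per unit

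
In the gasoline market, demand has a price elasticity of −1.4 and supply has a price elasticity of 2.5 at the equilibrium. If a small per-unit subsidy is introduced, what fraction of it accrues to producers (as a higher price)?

For a small subsidy around the equilibrium, the benefit split depends on the relative slopes, which at a point are proportional to the elasticities.
Buyer share = εs/(εs + |εd|) = 2.5/(2.5 + 1.4) = 25/39; seller share = |εd|/(εs + |εd|) = 14/39.
So producers capture 14/39 of the subsidy.

Producer share = 14/39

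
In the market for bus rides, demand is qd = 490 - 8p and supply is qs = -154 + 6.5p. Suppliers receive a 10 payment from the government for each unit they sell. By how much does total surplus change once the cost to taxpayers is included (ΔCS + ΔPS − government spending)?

Pre-subsidy: 490 - 8p = -154 + 6.5p gives p* = 1288/29, q* = 3906/29.
With the subsidy, sellers receive ps = pb + 10 for each unit, where pb is the price buyers pay.
Supply in terms of pb becomes qs = -154 + 6.5(pb + 10) = -89 + 6.5pb. Setting this equal to demand: 490 - 8pb = -89 + 6.5pb, so pb = 1158/29.
Sellers receive ps = 1158/29 + 10 = 1448/29; q' = 490 − 8·(1158/29) = 4946/29.
ΔCS = ½(3906/29 + 4946/29)(1288/29 − 1158/29) = 575380/841; ΔPS = ½(3906/29 + 4946/29)(1448/29 − 1288/29) = 708160/841.
Government spending = 10 × 4946/29 = 49460/29.
Net change = 575380/841 + 708160/841 − 49460/29 = -5200/29. The loss equals the DWL triangle ½·10·1040/29.

Net change in total surplus = -5200/29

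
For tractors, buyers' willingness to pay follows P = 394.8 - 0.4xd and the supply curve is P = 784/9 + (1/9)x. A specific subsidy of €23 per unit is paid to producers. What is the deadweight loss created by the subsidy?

Deadweight loss = €517.5

Pre-subsidy: 394.8 - 0.4x = 784/9 + (1/9)x gives x* = 602 and P* = 154.
With the subsidy, sellers receive Ps = Pb + 23 for each unit, where Pb is the price buyers pay.
On the curves, Pb = 394.8 - 0.4x and Ps = 784/9 + (1/9)x; the wedge Ps − Pb = 23 gives 784/9 + (1/9)x − (394.8 - 0.4x) = 23, so x' = 647.
Then Pb = 394.8 − 0.4·647 = 136 and Ps = 784/9 + (1/9)·647 = 159.
The subsidy expands output by 647 − 602 = 45 past the efficient level; on those units the gap between marginal cost and willingness to pay runs from 0 up to 23.
DWL = ½ × 23 × 45 = 517.5.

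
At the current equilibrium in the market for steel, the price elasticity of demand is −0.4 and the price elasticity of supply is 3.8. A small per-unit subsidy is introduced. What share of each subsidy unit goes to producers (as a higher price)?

For a small subsidy around the equilibrium, the benefit split depends on the relative slopes, which at a point are proportional to the elasticities.
Buyer share = εs/(εs + |εd|) = 3.8/(3.8 + 0.4) = 19/21; seller share = |εd|/(εs + |εd|) = 2/21.
So producers capture 2/21 of the subsidy.

Producer share = 2/21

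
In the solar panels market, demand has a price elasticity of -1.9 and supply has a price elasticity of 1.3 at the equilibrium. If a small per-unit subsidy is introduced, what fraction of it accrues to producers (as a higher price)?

Producer share = 0.59375

For a small subsidy around the equilibrium, the benefit split depends on the relative slopes, which at a point are proportional to the elasticities.
Buyer share = εs/(εs + |εd|) = 1.3/(1.3 + 1.9) = 0.40625; seller share = |εd|/(εs + |εd|) = 0.59375.
So producers capture 0.59375 of the subsidy.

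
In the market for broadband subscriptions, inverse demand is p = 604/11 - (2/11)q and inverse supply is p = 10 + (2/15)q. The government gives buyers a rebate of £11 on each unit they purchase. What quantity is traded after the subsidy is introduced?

q' = 9225/52

Pre-subsidy: 604/11 - (2/11)q = 10 + (2/15)q gives q* = 142.5 and p* = 29.
With the rebate, buyers effectively pay pb = ps − 11, where ps is the price sellers receive.
On the curves, pb = 604/11 - (2/11)q and ps = 10 + (2/15)q; the wedge ps − pb = 11 gives 10 + (2/15)q − (604/11 - (2/11)q) = 11, so q' = 9225/52.
Then pb = 604/11 − (2/11)·(9225/52) = 589/26 and ps = 10 + (2/15)·(9225/52) = 875/26.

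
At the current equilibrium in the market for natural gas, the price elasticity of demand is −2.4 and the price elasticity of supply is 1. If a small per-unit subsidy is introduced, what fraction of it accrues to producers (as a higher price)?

Producer share = 12/17

For a small subsidy around the equilibrium, the benefit split depends on the relative slopes, which at a point are proportional to the elasticities.
Buyer share = εs/(εs + |εd|) = 1/(1 + 2.4) = 5/17; seller share = |εd|/(εs + |εd|) = 12/17.
So producers capture 12/17 of the subsidy.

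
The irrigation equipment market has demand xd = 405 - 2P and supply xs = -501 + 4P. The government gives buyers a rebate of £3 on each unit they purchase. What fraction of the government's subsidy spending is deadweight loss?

Pre-subsidy: 405 - 2P = -501 + 4P gives P* = 151, x* = 103.
With the rebate, buyers effectively pay Pb = Ps − 3, where Ps is the price sellers receive.
Demand in terms of Ps becomes xd = 405 − 2(Ps − 3) = 411 - 2Ps. Setting this equal to supply: 411 - 2Ps = -501 + 4Ps, so Ps = 152.
Buyers pay Pb = 152 − 3 = 149; x' = -501 + 4·152 = 107.
ΔCS = ½(103 + 107)(151 − 149) = 210; ΔPS = ½(103 + 107)(152 − 151) = 105.
Government spending = 3 × 107 = 321.
DWL = ½ × 3 × (107 − 103) = 6; fraction = 6 / 321 = 2/107.

DWL / government spending = 2/107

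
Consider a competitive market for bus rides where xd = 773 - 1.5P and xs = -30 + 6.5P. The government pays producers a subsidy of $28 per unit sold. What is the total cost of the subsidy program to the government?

Government cost = $18383.75

Pre-subsidy: 773 - 1.5P = -30 + 6.5P gives P* = 100.375, x* = 622.4375.
With the subsidy, sellers receive Ps = Pb + 28 for each unit, where Pb is the price buyers pay.
Supply in terms of Pb becomes xs = -30 + 6.5(Pb + 28) = 152 + 6.5Pb. Setting this equal to demand: 773 - 1.5Pb = 152 + 6.5Pb, so Pb = 77.625.
Sellers receive Ps = 77.625 + 28 = 105.625; x' = 773 − 1.5·77.625 = 656.5625.
Government outlay = subsidy × quantity = 28 × 656.5625 = 18383.75.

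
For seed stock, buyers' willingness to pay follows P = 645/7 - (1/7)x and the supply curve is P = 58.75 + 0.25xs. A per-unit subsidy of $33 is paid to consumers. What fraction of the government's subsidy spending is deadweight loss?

Pre-subsidy: 645/7 - (1/7)x = 58.75 + 0.25x gives x* = 85 and P* = 80.
With the rebate, buyers effectively pay Pb = Ps − 33, where Ps is the price sellers receive.
On the curves, Pb = 645/7 - (1/7)x and Ps = 58.75 + 0.25x; the wedge Ps − Pb = 33 gives 58.75 + 0.25x − (645/7 - (1/7)x) = 33, so x' = 169.
Then Pb = 645/7 − (1/7)·169 = 68 and Ps = 58.75 + 0.25·169 = 101.
ΔCS = ½(85 + 169)(80 − 68) = 1524; ΔPS = ½(85 + 169)(101 − 80) = 2667.
Government spending = 33 × 169 = 5577.
DWL = ½ × 33 × (169 − 85) = 1386; fraction = 1386 / 5577 = 42/169.

DWL / government spending = 42/169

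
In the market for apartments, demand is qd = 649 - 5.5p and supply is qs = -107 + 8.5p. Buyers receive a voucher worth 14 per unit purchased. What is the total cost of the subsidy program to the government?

Government cost = 5582.5

Pre-subsidy: 649 - 5.5p = -107 + 8.5p gives p* = 54, q* = 352.
With the rebate, buyers effectively pay pb = ps − 14, where ps is the price sellers receive.
Demand in terms of ps becomes qd = 649 − 5.5(ps − 14) = 726 - 5.5ps. Setting this equal to supply: 726 - 5.5ps = -107 + 8.5ps, so ps = 59.5.
Buyers pay pb = 59.5 − 14 = 45.5; q' = -107 + 8.5·59.5 = 398.75.
Government outlay = subsidy × quantity = 14 × 398.75 = 5582.5.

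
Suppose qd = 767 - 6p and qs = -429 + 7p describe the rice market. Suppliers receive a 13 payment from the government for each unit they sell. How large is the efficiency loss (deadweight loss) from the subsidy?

Deadweight loss = 273

Pre-subsidy: 767 - 6p = -429 + 7p gives p* = 92, q* = 215.
With the subsidy, sellers receive ps = pb + 13 for each unit, where pb is the price buyers pay.
Supply in terms of pb becomes qs = -429 + 7(pb + 13) = -338 + 7pb. Setting this equal to demand: 767 - 6pb = -338 + 7pb, so pb = 85.
Sellers receive ps = 85 + 13 = 98; q' = 767 − 6·85 = 257.
The subsidy expands output by 257 − 215 = 42 past the efficient level; on those units the gap between marginal cost and willingness to pay runs from 0 up to 13.
DWL = ½ × 13 × 42 = 273.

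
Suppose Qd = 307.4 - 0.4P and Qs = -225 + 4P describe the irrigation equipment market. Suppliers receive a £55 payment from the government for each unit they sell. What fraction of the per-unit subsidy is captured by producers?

Pre-subsidy: 307.4 - 0.4P = -225 + 4P gives P* = 121, Q* = 259.
With the subsidy, sellers receive Ps = Pb + 55 for each unit, where Pb is the price buyers pay.
Supply in terms of Pb becomes Qs = -225 + 4(Pb + 55) = -5 + 4Pb. Setting this equal to demand: 307.4 - 0.4Pb = -5 + 4Pb, so Pb = 71.
Sellers receive Ps = 71 + 55 = 126; Q' = 307.4 − 0.4·71 = 279.
Buyers' price falls by P* − Pb = 121 − 71 = 50; sellers' price rises by Ps − P* = 126 − 121 = 5.
So producers capture 5/55 = 1/11 of each unit of subsidy.

Producer share = 1/11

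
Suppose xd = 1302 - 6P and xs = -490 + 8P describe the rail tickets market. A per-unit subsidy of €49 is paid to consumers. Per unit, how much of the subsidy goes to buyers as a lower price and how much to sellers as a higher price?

Buyers gain €28 per unit; sellers gain €21 per unit

Pre-subsidy: 1302 - 6P = -490 + 8P gives P* = 128, x* = 534.
With the rebate, buyers effectively pay Pb = Ps − 49, where Ps is the price sellers receive.
Demand in terms of Ps becomes xd = 1302 − 6(Ps − 49) = 1596 - 6Ps. Setting this equal to supply: 1596 - 6Ps = -490 + 8Ps, so Ps = 149.
Buyers pay Pb = 149 − 49 = 100; x' = -490 + 8·149 = 702.
Buyers' price falls by P* − Pb = 128 − 100 = 28; sellers' price rises by Ps − P* = 149 − 128 = 21.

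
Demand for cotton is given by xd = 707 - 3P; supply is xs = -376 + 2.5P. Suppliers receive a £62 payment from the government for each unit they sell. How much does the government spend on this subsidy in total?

Government cost = 136958/11

Pre-subsidy: 707 - 3P = -376 + 2.5P gives P* = 2166/11, x* = 1279/11.
With the subsidy, sellers receive Ps = Pb + 62 for each unit, where Pb is the price buyers pay.
Supply in terms of Pb becomes xs = -376 + 2.5(Pb + 62) = -221 + 2.5Pb. Setting this equal to demand: 707 - 3Pb = -221 + 2.5Pb, so Pb = 1856/11.
Sellers receive Ps = 1856/11 + 62 = 2538/11; x' = 707 − 3·(1856/11) = 2209/11.
Government outlay = subsidy × quantity = 62 × 2209/11 = 136958/11.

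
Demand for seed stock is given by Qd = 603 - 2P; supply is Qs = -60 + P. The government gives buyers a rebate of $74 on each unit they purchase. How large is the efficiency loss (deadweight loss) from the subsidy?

Deadweight loss = 5476/3

Pre-subsidy: 603 - 2P = -60 + P gives P* = 221, Q* = 161.
With the rebate, buyers effectively pay Pb = Ps − 74, where Ps is the price sellers receive.
Demand in terms of Ps becomes Qd = 603 − 2(Ps − 74) = 751 - 2Ps. Setting this equal to supply: 751 - 2Ps = -60 + Ps, so Ps = 811/3.
Buyers pay Pb = 811/3 − 74 = 589/3; Q' = -60 + 1·(811/3) = 631/3.
The subsidy expands output by 631/3 − 161 = 148/3 past the efficient level; on those units the gap between marginal cost and willingness to pay runs from 0 up to 74.
DWL = ½ × 74 × 148/3 = 5476/3.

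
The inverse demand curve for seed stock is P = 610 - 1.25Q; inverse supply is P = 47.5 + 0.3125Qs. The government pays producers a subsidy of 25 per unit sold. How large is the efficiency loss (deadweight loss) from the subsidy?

Deadweight loss = 200

Pre-subsidy: 610 - 1.25Q = 47.5 + 0.3125Q gives Q* = 360 and P* = 160.
With the subsidy, sellers receive Ps = Pb + 25 for each unit, where Pb is the price buyers pay.
On the curves, Pb = 610 - 1.25Q and Ps = 47.5 + 0.3125Q; the wedge Ps − Pb = 25 gives 47.5 + 0.3125Q − (610 - 1.25Q) = 25, so Q' = 376.
Then Pb = 610 − 1.25·376 = 140 and Ps = 47.5 + 0.3125·376 = 165.
The subsidy expands output by 376 − 360 = 16 past the efficient level; on those units the gap between marginal cost and willingness to pay runs from 0 up to 25.
DWL = ½ × 25 × 16 = 200.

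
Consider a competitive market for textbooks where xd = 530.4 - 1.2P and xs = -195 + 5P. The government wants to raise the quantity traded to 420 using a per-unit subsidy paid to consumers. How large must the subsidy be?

At x = 420, invert demand for the buyer price: Pb = (530.4 − 420)/1.2 = 92; invert supply for the seller price: Ps = (420 − (-195))/5 = 123.
The subsidy must fill the gap: s = Ps − Pb = 123 − 92 = 31.

Required subsidy s = 31 per unit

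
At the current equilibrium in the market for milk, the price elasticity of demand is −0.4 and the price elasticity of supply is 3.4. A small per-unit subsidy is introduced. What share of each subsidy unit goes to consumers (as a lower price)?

Consumer share = 17/19

For a small subsidy around the equilibrium, the benefit split depends on the relative slopes, which at a point are proportional to the elasticities.
Buyer share = εs/(εs + |εd|) = 3.4/(3.4 + 0.4) = 17/19; seller share = |εd|/(εs + |εd|) = 2/19.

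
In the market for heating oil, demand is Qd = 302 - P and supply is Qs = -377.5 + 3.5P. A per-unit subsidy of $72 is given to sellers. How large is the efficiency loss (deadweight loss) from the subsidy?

Pre-subsidy: 302 - P = -377.5 + 3.5P gives P* = 151, Q* = 151.
With the subsidy, sellers receive Ps = Pb + 72 for each unit, where Pb is the price buyers pay.
Supply in terms of Pb becomes Qs = -377.5 + 3.5(Pb + 72) = -125.5 + 3.5Pb. Setting this equal to demand: 302 - Pb = -125.5 + 3.5Pb, so Pb = 95.
Sellers receive Ps = 95 + 72 = 167; Q' = 302 − 1·95 = 207.
The subsidy expands output by 207 − 151 = 56 past the efficient level; on those units the gap between marginal cost and willingness to pay runs from 0 up to 72.
DWL = ½ × 72 × 56 = 2016.

Deadweight loss = $2016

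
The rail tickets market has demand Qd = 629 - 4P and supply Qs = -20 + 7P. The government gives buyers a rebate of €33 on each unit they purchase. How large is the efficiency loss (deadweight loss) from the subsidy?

Deadweight loss = €1386

Pre-subsidy: 629 - 4P = -20 + 7P gives P* = 59, Q* = 393.
With the rebate, buyers effectively pay Pb = Ps − 33, where Ps is the price sellers receive.
Demand in terms of Ps becomes Qd = 629 − 4(Ps − 33) = 761 - 4Ps. Setting this equal to supply: 761 - 4Ps = -20 + 7Ps, so Ps = 71.
Buyers pay Pb = 71 − 33 = 38; Q' = -20 + 7·71 = 477.
The subsidy expands output by 477 − 393 = 84 past the efficient level; on those units the gap between marginal cost and willingness to pay runs from 0 up to 33.
DWL = ½ × 33 × 84 = 1386.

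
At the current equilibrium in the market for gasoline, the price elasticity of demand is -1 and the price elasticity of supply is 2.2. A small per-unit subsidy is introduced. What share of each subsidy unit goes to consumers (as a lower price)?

For a small subsidy around the equilibrium, the benefit split depends on the relative slopes, which at a point are proportional to the elasticities.
Buyer share = εs/(εs + |εd|) = 2.2/(2.2 + 1) = 0.6875; seller share = |εd|/(εs + |εd|) = 0.3125.

Consumer share = 0.6875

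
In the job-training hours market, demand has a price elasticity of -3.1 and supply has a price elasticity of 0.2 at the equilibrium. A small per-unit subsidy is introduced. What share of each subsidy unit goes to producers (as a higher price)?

Producer share = 31/33

For a small subsidy around the equilibrium, the benefit split depends on the relative slopes, which at a point are proportional to the elasticities.
Buyer share = εs/(εs + |εd|) = 0.2/(0.2 + 3.1) = 2/33; seller share = |εd|/(εs + |εd|) = 31/33.
So producers capture 31/33 of the subsidy.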